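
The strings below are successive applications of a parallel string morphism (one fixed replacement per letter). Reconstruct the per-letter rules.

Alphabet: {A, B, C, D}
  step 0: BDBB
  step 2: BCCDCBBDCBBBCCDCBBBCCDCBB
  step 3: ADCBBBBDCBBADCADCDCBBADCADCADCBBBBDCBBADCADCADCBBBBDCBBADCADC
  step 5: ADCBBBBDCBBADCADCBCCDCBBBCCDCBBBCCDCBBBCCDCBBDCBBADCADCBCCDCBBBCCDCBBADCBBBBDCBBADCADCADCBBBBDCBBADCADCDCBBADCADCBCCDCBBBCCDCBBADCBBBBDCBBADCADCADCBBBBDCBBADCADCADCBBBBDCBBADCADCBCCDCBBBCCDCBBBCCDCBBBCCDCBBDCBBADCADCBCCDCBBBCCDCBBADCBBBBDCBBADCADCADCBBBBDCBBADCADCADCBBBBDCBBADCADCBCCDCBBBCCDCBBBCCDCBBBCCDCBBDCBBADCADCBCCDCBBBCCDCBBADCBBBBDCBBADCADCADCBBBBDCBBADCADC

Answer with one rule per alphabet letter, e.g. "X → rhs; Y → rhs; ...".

  step 2 ⇒ step 3: BCCDCBBDCBBBCCDCBBBCCDCBB ⇒ ADC·BB·BB·DC·BB·ADC·ADC·DC·BB·ADC·ADC·ADC·BB·BB·DC·BB·ADC·ADC·ADC·BB·BB·DC·BB·ADC·ADC
    B ↦ ADC
    C ↦ BB
    D ↦ DC
    A ↦ BCC  (constrained at step 3)

A->BCC, B->ADC, C->BB, D->DC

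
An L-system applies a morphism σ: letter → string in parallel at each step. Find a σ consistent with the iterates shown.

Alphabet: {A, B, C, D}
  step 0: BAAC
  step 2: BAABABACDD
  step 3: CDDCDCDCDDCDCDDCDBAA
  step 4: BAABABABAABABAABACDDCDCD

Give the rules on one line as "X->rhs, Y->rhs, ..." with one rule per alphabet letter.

  step 3 ⇒ step 4: CDDCDCDCDDCDCDDCDBAA ⇒ B·A·A·B·A·B·A·B·A·A·B·A·B·A·A·B·A·CDD·CD·CD
    A ↦ CD
    B ↦ CDD
    C ↦ B
    D ↦ A

A->CD, B->CDD, C->B, D->A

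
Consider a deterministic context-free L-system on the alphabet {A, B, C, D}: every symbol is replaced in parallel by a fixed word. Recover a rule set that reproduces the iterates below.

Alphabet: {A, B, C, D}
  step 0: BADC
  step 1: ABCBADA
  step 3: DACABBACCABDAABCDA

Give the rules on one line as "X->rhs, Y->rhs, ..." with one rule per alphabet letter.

  step 0 ⇒ step 1: BADC ⇒ AB·C·BA·DA
    A ↦ C
    B ↦ AB
    C ↦ DA
    D ↦ BA

A->C, B->AB, C->DA, D->BA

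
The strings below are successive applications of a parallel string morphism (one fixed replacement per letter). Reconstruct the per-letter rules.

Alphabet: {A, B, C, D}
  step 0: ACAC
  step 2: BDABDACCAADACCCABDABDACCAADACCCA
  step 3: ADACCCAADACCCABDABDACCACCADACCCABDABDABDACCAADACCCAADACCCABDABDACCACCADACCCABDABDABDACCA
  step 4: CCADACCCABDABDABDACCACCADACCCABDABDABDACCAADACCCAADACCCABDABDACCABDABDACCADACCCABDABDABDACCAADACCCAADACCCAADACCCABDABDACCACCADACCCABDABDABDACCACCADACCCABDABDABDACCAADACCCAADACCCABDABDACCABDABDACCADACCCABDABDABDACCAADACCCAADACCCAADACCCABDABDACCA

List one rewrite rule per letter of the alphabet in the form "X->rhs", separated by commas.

A->CCA, B->A, C->BDA, D->DAC

  step 3 ⇒ step 4: ADACCCAADACCCABDABDACCACCADACCCABDABDABDACCAADACCCAADACCCABDABDACCACCADACCCABDABDABDACCA ⇒ CCA·DAC·CCA·BDA·BDA·BDA·CCA·CCA·DAC·CCA·BDA·BDA·BDA·CCA·A·DAC·CCA·A·DAC·CCA·BDA·BDA·CCA·BDA·BDA·CCA·DAC·CCA·BDA·BDA·BDA·CCA·A·DAC·CCA·A·DAC·CCA·A·DAC·CCA·BDA·BDA·CCA·CCA·DAC·CCA·BDA·BDA·BDA·CCA·CCA·DAC·CCA·BDA·BDA·BDA·CCA·A·DAC·CCA·A·DAC·CCA·BDA·BDA·CCA·BDA·BDA·CCA·DAC·CCA·BDA·BDA·BDA·CCA·A·DAC·CCA·A·DAC·CCA·A·DAC·CCA·BDA·BDA·CCA
    A ↦ CCA
    B ↦ A
    C ↦ BDA
    D ↦ DAC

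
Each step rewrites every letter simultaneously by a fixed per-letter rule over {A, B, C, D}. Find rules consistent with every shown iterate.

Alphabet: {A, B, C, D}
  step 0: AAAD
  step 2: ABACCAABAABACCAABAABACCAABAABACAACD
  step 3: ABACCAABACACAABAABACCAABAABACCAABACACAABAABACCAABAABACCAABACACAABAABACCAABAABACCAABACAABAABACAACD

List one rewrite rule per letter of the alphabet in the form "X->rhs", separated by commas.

  step 2 ⇒ step 3: ABACCAABAABACCAABAABACCAABAABACAACD ⇒ ABA·CCA·ABA·CA·CA·ABA·ABA·CCA·ABA·ABA·CCA·ABA·CA·CA·ABA·ABA·CCA·ABA·ABA·CCA·ABA·CA·CA·ABA·ABA·CCA·ABA·ABA·CCA·ABA·CA·ABA·ABA·CA·ACD
    A ↦ ABA
    B ↦ CCA
    C ↦ CA
    D ↦ ACD

A->ABA, B->CCA, C->CA, D->ACD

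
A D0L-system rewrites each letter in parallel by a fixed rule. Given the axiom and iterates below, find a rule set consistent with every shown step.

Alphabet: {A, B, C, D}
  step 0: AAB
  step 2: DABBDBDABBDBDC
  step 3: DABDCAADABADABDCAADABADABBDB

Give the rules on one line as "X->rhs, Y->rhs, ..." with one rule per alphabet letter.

A->DC, B->A, C->BDB, D->DAB

  step 2 ⇒ step 3: DABBDBDABBDBDC ⇒ DAB·DC·A·A·DAB·A·DAB·DC·A·A·DAB·A·DAB·BDB
    A ↦ DC
    B ↦ A
    C ↦ BDB
    D ↦ DAB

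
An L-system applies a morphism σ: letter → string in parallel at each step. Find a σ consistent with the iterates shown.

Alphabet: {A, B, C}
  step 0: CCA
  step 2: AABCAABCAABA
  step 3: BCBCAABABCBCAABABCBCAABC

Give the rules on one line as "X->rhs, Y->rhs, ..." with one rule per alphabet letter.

  step 2 ⇒ step 3: AABCAABCAABA ⇒ BC·BC·AA·BA·BC·BC·AA·BA·BC·BC·AA·BC
    A ↦ BC
    B ↦ AA
    C ↦ BA

A->BC, B->AA, C->BA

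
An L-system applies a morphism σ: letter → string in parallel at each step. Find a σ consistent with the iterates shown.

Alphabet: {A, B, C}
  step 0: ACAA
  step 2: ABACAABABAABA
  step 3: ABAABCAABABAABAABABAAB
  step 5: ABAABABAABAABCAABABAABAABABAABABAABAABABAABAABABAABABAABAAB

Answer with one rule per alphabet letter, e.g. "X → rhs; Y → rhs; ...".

  step 2 ⇒ step 3: ABACAABABAABA ⇒ AB·A·AB·CA·AB·AB·A·AB·A·AB·AB·A·AB
    A ↦ AB
    B ↦ A
    C ↦ CA

A->AB, B->A, C->CA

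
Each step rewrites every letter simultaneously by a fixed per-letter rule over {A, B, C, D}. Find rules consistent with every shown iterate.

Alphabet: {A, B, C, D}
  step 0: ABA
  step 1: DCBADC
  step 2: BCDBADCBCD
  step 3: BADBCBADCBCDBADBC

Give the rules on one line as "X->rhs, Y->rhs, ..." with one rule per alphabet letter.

  step 2 ⇒ step 3: BCDBADCBCD ⇒ BA·D·BC·BA·DC·BC·D·BA·D·BC
    A ↦ DC
    B ↦ BA
    C ↦ D
    D ↦ BC

A->DC, B->BA, C->D, D->BC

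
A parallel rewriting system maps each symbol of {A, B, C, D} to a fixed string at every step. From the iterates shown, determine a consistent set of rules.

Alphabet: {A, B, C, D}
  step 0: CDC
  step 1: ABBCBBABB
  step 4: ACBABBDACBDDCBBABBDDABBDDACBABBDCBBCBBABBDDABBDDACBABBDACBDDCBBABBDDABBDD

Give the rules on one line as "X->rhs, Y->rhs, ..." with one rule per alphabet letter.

  step 0 ⇒ step 1: CDC ⇒ ABB·CBB·ABB
    C ↦ ABB
    D ↦ CBB
    A ↦ ACB  (constrained at step 1)
    B ↦ D  (constrained at step 1)

A->ACB, B->D, C->ABB, D->CBB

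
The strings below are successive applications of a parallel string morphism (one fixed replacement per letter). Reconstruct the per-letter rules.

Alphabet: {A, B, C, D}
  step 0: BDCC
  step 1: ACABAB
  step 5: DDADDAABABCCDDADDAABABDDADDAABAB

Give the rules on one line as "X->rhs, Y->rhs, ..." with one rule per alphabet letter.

  step 0 ⇒ step 1: BDCC ⇒ A·C·AB·AB
    B ↦ A
    C ↦ AB
    D ↦ C
    A ↦ DD  (constrained at step 1)

A->DD, B->A, C->AB, D->C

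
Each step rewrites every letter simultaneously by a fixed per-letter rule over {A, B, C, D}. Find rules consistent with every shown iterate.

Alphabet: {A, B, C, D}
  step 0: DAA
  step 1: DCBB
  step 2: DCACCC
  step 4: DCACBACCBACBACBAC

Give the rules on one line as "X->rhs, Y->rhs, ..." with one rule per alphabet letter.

  step 1 ⇒ step 2: DCBB ⇒ DC·AC·C·C
    B ↦ C
    C ↦ AC
    D ↦ DC
  step 0 ⇒ step 1: DAA ⇒ DC·B·B
    A ↦ B

A->B, B->C, C->AC, D->DC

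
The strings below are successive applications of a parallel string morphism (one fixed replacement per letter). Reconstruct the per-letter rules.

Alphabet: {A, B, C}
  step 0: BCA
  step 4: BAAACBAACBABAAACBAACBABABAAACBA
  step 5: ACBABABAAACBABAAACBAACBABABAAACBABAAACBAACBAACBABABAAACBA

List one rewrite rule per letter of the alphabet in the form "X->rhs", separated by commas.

A->BA, B->AC, C->A

  step 4 ⇒ step 5: BAAACBAACBABAAACBAACBABABAAACBA ⇒ AC·BA·BA·BA·A·AC·BA·BA·A·AC·BA·AC·BA·BA·BA·A·AC·BA·BA·A·AC·BA·AC·BA·AC·BA·BA·BA·A·AC·BA
    A ↦ BA
    B ↦ AC
    C ↦ A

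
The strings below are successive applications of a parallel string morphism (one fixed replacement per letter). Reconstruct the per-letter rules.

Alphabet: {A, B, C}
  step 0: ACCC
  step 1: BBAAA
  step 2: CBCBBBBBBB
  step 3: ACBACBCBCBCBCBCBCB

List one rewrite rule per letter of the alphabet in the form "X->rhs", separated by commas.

  step 2 ⇒ step 3: CBCBBBBBBB ⇒ A·CB·A·CB·CB·CB·CB·CB·CB·CB
    B ↦ CB
    C ↦ A
  step 0 ⇒ step 1: ACCC ⇒ BB·A·A·A
    A ↦ BB

A->BB, B->CB, C->A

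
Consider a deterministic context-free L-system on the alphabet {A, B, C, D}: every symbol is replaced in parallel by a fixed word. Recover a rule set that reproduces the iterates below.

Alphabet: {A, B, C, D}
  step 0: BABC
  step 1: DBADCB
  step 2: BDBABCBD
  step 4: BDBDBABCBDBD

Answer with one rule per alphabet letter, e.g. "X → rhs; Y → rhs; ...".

  step 1 ⇒ step 2: DBADCB ⇒ B·D·BA·B·CB·D
    A ↦ BA
    B ↦ D
    C ↦ CB
    D ↦ B

A->BA, B->D, C->CB, D->B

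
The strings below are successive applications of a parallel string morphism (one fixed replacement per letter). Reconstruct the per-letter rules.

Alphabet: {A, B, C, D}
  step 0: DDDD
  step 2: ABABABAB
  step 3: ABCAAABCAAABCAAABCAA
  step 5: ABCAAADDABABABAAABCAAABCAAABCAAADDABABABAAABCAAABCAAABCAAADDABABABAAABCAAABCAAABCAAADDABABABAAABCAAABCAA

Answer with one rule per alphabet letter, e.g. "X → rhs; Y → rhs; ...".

  step 2 ⇒ step 3: ABABABAB ⇒ AB·CAA·AB·CAA·AB·CAA·AB·CAA
    A ↦ AB
    B ↦ CAA
    C ↦ ADD  (constrained at step 3)
    D ↦ A  (constrained at step 0)

A->AB, B->CAA, C->ADD, D->A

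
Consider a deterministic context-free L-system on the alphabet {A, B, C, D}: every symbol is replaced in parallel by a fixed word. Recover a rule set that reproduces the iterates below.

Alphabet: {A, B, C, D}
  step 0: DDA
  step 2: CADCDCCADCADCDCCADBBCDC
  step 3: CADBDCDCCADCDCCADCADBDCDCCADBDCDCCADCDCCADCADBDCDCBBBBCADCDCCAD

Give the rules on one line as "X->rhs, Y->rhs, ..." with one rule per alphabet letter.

  step 2 ⇒ step 3: CADCDCCADCADCDCCADBBCDC ⇒ CAD·BD·CDC·CAD·CDC·CAD·CAD·BD·CDC·CAD·BD·CDC·CAD·CDC·CAD·CAD·BD·CDC·BB·BB·CAD·CDC·CAD
    A ↦ BD
    B ↦ BB
    C ↦ CAD
    D ↦ CDC

A->BD, B->BB, C->CAD, D->CDC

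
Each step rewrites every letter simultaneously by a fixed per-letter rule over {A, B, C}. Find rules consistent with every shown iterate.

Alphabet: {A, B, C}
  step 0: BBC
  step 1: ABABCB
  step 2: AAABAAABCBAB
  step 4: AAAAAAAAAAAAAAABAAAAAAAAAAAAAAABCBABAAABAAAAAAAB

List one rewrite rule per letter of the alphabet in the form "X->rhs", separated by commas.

A->AA, B->AB, C->CB

  step 1 ⇒ step 2: ABABCB ⇒ AA·AB·AA·AB·CB·AB
    A ↦ AA
    B ↦ AB
    C ↦ CB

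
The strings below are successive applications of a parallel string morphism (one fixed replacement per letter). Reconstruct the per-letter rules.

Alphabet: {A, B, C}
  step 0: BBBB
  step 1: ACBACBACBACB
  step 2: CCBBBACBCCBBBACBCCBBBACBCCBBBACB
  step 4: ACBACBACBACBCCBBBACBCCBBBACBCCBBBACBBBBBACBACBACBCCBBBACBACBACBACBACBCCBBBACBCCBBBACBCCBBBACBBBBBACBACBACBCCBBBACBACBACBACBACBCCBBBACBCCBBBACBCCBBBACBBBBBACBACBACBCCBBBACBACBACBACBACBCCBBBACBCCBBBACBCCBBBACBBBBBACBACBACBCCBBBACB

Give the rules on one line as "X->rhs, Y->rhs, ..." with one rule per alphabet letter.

  step 1 ⇒ step 2: ACBACBACBACB ⇒ CCB·BB·ACB·CCB·BB·ACB·CCB·BB·ACB·CCB·BB·ACB
    A ↦ CCB
    B ↦ ACB
    C ↦ BB

A->CCB, B->ACB, C->BB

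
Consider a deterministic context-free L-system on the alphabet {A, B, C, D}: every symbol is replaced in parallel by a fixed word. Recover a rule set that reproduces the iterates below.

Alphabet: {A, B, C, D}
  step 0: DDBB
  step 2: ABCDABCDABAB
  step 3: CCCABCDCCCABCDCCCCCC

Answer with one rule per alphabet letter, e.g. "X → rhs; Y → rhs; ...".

  step 2 ⇒ step 3: ABCDABCDABAB ⇒ CC·C·AB·CD·CC·C·AB·CD·CC·C·CC·C
    A ↦ CC
    B ↦ C
    C ↦ AB
    D ↦ CD

A->CC, B->C, C->AB, D->CD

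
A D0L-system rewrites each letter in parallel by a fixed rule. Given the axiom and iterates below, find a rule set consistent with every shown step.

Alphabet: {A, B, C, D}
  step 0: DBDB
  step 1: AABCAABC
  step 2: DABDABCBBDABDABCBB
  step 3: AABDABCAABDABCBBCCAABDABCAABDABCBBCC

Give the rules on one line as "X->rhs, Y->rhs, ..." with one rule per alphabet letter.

A->DAB, B->C, C->BB, D->AAB

  step 2 ⇒ step 3: DABDABCBBDABDABCBB ⇒ AAB·DAB·C·AAB·DAB·C·BB·C·C·AAB·DAB·C·AAB·DAB·C·BB·C·C
    A ↦ DAB
    B ↦ C
    C ↦ BB
    D ↦ AAB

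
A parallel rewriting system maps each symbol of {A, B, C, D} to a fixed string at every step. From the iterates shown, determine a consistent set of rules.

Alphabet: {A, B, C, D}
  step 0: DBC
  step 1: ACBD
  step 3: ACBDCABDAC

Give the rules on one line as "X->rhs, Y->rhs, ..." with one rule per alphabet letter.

A->AC, B->C, C->BD, D->A

  step 0 ⇒ step 1: DBC ⇒ A·C·BD
    B ↦ C
    C ↦ BD
    D ↦ A
    A ↦ AC  (constrained at step 1)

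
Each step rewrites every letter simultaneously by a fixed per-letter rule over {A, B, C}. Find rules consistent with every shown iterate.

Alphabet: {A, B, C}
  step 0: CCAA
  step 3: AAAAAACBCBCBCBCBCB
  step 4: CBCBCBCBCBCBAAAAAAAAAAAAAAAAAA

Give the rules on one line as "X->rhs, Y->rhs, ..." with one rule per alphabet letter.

  step 3 ⇒ step 4: AAAAAACBCBCBCBCBCB ⇒ CB·CB·CB·CB·CB·CB·A·AA·A·AA·A·AA·A·AA·A·AA·A·AA
    A ↦ CB
    B ↦ AA
    C ↦ A

A->CB, B->AA, C->A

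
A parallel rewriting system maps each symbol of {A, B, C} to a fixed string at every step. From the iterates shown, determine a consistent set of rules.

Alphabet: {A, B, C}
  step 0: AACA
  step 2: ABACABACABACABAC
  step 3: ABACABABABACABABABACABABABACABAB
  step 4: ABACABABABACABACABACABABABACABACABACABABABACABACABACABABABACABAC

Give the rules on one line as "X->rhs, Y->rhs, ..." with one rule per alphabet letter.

A->AB, B->AC, C->AB

  step 3 ⇒ step 4: ABACABABABACABABABACABABABACABAB ⇒ AB·AC·AB·AB·AB·AC·AB·AC·AB·AC·AB·AB·AB·AC·AB·AC·AB·AC·AB·AB·AB·AC·AB·AC·AB·AC·AB·AB·AB·AC·AB·AC
    A ↦ AB
    B ↦ AC
    C ↦ AB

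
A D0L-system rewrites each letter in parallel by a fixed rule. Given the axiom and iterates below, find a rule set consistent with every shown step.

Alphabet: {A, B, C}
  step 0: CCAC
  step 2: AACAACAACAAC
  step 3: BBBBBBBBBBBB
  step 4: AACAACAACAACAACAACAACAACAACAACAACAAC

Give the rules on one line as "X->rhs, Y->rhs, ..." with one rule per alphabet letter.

  step 3 ⇒ step 4: BBBBBBBBBBBB ⇒ AAC·AAC·AAC·AAC·AAC·AAC·AAC·AAC·AAC·AAC·AAC·AAC
    B ↦ AAC
  step 2 ⇒ step 3: AACAACAACAAC ⇒ B·B·B·B·B·B·B·B·B·B·B·B
    A ↦ B
  step 2 ⇒ step 3: AACAACAACAAC ⇒ B·B·B·B·B·B·B·B·B·B·B·B
    C ↦ B

A->B, B->AAC, C->B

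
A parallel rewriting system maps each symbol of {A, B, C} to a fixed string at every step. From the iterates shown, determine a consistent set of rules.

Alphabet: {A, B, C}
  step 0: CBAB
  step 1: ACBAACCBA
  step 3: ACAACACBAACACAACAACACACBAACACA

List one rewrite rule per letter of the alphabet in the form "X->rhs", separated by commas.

A->AC, B->CBA, C->A

  step 0 ⇒ step 1: CBAB ⇒ A·CBA·AC·CBA
    A ↦ AC
    B ↦ CBA
    C ↦ A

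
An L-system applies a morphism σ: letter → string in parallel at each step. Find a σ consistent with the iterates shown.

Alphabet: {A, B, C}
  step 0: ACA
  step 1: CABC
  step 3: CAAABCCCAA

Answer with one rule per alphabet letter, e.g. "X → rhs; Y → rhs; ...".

  step 0 ⇒ step 1: ACA ⇒ C·AB·C
    A ↦ C
    C ↦ AB
    B ↦ AA  (constrained at step 1)

A->C, B->AA, C->AB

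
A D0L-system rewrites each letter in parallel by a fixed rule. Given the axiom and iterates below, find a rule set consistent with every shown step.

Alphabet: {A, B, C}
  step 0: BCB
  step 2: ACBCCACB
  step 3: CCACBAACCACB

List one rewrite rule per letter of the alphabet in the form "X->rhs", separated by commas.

  step 2 ⇒ step 3: ACBCCACB ⇒ CC·A·CB·A·A·CC·A·CB
    A ↦ CC
    B ↦ CB
    C ↦ A

A->CC, B->CB, C->A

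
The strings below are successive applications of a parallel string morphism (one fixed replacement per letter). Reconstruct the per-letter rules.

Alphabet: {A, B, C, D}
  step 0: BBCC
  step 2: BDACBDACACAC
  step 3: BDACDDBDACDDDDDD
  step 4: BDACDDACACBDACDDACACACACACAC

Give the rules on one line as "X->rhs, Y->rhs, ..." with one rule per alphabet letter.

A->D, B->BD, C->D, D->AC

  step 3 ⇒ step 4: BDACDDBDACDDDDDD ⇒ BD·AC·D·D·AC·AC·BD·AC·D·D·AC·AC·AC·AC·AC·AC
    A ↦ D
    B ↦ BD
    C ↦ D
    D ↦ AC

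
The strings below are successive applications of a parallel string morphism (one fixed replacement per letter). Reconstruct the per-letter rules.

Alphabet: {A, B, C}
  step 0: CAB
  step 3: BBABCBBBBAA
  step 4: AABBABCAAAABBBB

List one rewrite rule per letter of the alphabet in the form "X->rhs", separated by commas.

A->BB, B->A, C->BC

  step 3 ⇒ step 4: BBABCBBBBAA ⇒ A·A·BB·A·BC·A·A·A·A·BB·BB
    A ↦ BB
    B ↦ A
    C ↦ BC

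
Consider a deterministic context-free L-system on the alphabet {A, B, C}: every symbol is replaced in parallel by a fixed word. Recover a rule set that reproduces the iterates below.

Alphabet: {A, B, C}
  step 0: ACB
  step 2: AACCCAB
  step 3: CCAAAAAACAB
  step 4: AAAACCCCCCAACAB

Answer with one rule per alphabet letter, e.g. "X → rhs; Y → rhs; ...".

  step 3 ⇒ step 4: CCAAAAAACAB ⇒ AA·AA·C·C·C·C·C·C·AA·C·AB
    A ↦ C
    B ↦ AB
    C ↦ AA

A->C, B->AB, C->AA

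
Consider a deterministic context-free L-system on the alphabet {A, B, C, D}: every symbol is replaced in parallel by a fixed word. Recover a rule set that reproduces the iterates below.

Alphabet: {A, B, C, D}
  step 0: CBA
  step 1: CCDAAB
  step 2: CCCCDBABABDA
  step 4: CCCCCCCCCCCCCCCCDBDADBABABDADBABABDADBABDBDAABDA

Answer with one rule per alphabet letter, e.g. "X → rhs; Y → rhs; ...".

A->AB, B->DA, C->CC, D->DB

  step 1 ⇒ step 2: CCDAAB ⇒ CC·CC·DB·AB·AB·DA
    A ↦ AB
    B ↦ DA
    C ↦ CC
    D ↦ DB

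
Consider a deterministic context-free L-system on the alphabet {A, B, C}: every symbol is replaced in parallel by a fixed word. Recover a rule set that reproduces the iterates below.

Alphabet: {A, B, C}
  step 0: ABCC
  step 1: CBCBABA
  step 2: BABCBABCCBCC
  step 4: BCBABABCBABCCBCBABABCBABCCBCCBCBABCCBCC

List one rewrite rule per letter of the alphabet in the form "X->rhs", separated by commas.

  step 1 ⇒ step 2: CBCBABA ⇒ BA·BC·BA·BC·C·BC·C
    A ↦ C
    B ↦ BC
    C ↦ BA

A->C, B->BC, C->BA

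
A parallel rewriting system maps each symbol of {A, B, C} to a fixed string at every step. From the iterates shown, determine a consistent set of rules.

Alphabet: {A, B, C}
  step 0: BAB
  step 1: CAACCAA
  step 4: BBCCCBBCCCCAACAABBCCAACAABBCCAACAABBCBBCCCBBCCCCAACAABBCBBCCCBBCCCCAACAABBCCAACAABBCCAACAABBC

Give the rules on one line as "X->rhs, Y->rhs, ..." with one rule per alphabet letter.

  step 0 ⇒ step 1: BAB ⇒ CAA·C·CAA
    A ↦ C
    B ↦ CAA
    C ↦ BBC  (constrained at step 1)

A->C, B->CAA, C->BBC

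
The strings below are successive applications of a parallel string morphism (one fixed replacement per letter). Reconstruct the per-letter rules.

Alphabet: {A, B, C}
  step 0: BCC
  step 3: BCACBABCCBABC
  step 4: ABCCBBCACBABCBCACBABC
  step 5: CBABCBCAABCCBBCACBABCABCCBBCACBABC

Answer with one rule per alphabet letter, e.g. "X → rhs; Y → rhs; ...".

  step 4 ⇒ step 5: ABCCBBCACBABCBCACBABC ⇒ CB·A·BC·BC·A·A·BC·CB·BC·A·CB·A·BC·A·BC·CB·BC·A·CB·A·BC
    A ↦ CB
    B ↦ A
    C ↦ BC

A->CB, B->A, C->BC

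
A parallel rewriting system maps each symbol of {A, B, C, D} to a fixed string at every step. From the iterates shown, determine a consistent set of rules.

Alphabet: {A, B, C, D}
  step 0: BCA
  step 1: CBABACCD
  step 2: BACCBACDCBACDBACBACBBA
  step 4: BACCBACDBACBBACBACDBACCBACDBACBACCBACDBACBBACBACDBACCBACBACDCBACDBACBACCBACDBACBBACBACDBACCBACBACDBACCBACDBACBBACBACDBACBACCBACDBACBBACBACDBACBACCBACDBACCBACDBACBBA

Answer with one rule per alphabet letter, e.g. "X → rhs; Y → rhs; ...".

A->CD, B->CBA, C->BAC, D->BBA

  step 1 ⇒ step 2: CBABACCD ⇒ BAC·CBA·CD·CBA·CD·BAC·BAC·BBA
    A ↦ CD
    B ↦ CBA
    C ↦ BAC
    D ↦ BBA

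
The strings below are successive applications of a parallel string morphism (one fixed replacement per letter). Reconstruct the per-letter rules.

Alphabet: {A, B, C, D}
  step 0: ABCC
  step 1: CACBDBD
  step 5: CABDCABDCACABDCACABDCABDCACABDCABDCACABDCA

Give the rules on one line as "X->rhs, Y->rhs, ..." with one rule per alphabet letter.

  step 0 ⇒ step 1: ABCC ⇒ CA·C·BD·BD
    A ↦ CA
    B ↦ C
    C ↦ BD
    D ↦ A  (constrained at step 1)

A->CA, B->C, C->BD, D->A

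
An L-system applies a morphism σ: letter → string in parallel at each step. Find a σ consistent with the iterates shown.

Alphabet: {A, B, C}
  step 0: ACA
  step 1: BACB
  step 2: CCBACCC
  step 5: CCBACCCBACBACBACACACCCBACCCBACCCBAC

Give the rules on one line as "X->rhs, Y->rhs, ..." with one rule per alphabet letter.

  step 1 ⇒ step 2: BACB ⇒ CC·B·AC·CC
    A ↦ B
    B ↦ CC
    C ↦ AC

A->B, B->CC, C->AC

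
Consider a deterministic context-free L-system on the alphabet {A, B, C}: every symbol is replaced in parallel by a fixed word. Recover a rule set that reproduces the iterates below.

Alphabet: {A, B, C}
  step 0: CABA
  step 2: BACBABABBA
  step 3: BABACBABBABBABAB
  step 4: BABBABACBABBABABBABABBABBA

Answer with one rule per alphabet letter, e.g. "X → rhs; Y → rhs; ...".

A->B, B->BA, C->AC

  step 3 ⇒ step 4: BABACBABBABBABAB ⇒ BA·B·BA·B·AC·BA·B·BA·BA·B·BA·BA·B·BA·B·BA
    A ↦ B
    B ↦ BA
    C ↦ AC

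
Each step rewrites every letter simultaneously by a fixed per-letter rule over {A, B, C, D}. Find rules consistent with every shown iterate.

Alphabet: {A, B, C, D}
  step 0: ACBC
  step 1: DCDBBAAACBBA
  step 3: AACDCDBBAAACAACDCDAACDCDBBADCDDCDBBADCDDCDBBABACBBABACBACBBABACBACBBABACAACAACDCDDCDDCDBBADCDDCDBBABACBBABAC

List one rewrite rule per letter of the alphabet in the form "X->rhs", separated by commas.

  step 0 ⇒ step 1: ACBC ⇒ DCD·BBA·AAC·BBA
    A ↦ DCD
    B ↦ AAC
    C ↦ BBA
    D ↦ BAC  (constrained at step 1)

A->DCD, B->AAC, C->BBA, D->BAC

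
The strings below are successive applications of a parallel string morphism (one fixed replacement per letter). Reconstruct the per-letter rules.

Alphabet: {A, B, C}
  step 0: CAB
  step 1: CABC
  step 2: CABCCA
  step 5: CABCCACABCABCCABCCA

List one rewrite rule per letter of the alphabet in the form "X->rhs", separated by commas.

  step 1 ⇒ step 2: CABC ⇒ CA·B·C·CA
    A ↦ B
    B ↦ C
    C ↦ CA

A->B, B->C, C->CA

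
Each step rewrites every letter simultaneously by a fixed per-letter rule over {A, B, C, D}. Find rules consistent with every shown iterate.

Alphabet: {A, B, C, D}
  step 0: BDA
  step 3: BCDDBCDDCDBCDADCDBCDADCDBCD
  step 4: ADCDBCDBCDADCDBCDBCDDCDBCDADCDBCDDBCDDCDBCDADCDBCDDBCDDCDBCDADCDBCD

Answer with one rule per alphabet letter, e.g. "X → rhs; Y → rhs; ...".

A->D, B->A, C->DCD, D->BCD

  step 3 ⇒ step 4: BCDDBCDDCDBCDADCDBCDADCDBCD ⇒ A·DCD·BCD·BCD·A·DCD·BCD·BCD·DCD·BCD·A·DCD·BCD·D·BCD·DCD·BCD·A·DCD·BCD·D·BCD·DCD·BCD·A·DCD·BCD
    A ↦ D
    B ↦ A
    C ↦ DCD
    D ↦ BCD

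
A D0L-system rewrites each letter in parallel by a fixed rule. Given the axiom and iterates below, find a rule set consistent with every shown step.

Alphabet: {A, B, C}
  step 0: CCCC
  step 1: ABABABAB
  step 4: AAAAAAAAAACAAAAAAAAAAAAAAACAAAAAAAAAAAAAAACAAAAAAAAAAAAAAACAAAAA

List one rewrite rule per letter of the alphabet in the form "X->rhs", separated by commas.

A->AA, B->CA, C->AB

  step 0 ⇒ step 1: CCCC ⇒ AB·AB·AB·AB
    C ↦ AB
    A ↦ AA  (constrained at step 1)
    B ↦ CA  (constrained at step 1)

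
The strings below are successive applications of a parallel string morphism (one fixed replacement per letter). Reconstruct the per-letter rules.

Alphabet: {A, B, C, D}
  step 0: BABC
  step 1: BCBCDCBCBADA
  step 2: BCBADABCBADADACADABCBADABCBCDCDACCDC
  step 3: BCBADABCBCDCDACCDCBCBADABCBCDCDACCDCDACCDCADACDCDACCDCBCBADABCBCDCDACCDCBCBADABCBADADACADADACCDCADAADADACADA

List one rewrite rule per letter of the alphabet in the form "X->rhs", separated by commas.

  step 2 ⇒ step 3: BCBADABCBADADACADABCBADABCBCDCDACCDC ⇒ BCB·ADA·BCB·CDC·DAC·CDC·BCB·ADA·BCB·CDC·DAC·CDC·DAC·CDC·ADA·CDC·DAC·CDC·BCB·ADA·BCB·CDC·DAC·CDC·BCB·ADA·BCB·ADA·DAC·ADA·DAC·CDC·ADA·ADA·DAC·ADA
    A ↦ CDC
    B ↦ BCB
    C ↦ ADA
    D ↦ DAC

A->CDC, B->BCB, C->ADA, D->DAC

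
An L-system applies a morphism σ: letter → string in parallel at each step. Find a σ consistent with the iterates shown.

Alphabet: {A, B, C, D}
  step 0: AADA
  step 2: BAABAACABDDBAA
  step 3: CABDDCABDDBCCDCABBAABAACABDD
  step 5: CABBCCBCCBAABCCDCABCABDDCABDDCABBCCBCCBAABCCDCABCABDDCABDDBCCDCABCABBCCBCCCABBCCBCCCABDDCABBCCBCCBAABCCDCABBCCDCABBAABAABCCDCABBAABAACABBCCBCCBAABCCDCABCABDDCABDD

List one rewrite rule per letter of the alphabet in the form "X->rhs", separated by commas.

  step 2 ⇒ step 3: BAABAACABDDBAA ⇒ CAB·D·D·CAB·D·D·BCC·D·CAB·BAA·BAA·CAB·D·D
    A ↦ D
    B ↦ CAB
    C ↦ BCC
    D ↦ BAA

A->D, B->CAB, C->BCC, D->BAA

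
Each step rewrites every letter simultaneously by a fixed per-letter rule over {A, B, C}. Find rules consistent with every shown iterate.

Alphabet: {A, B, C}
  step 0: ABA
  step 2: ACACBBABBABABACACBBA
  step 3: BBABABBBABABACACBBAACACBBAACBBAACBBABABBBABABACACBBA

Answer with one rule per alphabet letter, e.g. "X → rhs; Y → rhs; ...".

  step 2 ⇒ step 3: ACACBBABBABABACACBBA ⇒ BBA·BAB·BBA·BAB·AC·AC·BBA·AC·AC·BBA·AC·BBA·AC·BBA·BAB·BBA·BAB·AC·AC·BBA
    A ↦ BBA
    B ↦ AC
    C ↦ BAB

A->BBA, B->AC, C->BAB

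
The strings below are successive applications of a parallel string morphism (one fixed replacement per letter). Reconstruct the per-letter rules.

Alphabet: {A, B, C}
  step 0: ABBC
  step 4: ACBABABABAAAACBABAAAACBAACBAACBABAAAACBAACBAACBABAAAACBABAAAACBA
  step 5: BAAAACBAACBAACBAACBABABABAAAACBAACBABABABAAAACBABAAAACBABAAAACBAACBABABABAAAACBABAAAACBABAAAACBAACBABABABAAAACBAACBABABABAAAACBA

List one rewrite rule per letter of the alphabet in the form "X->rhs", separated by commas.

A->BA, B->AC, C->AA

  step 4 ⇒ step 5: ACBABABABAAAACBABAAAACBAACBAACBABAAAACBAACBAACBABAAAACBABAAAACBA ⇒ BA·AA·AC·BA·AC·BA·AC·BA·AC·BA·BA·BA·BA·AA·AC·BA·AC·BA·BA·BA·BA·AA·AC·BA·BA·AA·AC·BA·BA·AA·AC·BA·AC·BA·BA·BA·BA·AA·AC·BA·BA·AA·AC·BA·BA·AA·AC·BA·AC·BA·BA·BA·BA·AA·AC·BA·AC·BA·BA·BA·BA·AA·AC·BA
    A ↦ BA
    B ↦ AC
    C ↦ AA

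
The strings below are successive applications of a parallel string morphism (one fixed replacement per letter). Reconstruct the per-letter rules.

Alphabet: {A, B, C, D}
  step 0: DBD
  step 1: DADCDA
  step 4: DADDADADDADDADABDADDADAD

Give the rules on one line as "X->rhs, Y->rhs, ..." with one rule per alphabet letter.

A->D, B->DC, C->B, D->DA

  step 0 ⇒ step 1: DBD ⇒ DA·DC·DA
    B ↦ DC
    D ↦ DA
    A ↦ D  (constrained at step 1)
    C ↦ B  (constrained at step 1)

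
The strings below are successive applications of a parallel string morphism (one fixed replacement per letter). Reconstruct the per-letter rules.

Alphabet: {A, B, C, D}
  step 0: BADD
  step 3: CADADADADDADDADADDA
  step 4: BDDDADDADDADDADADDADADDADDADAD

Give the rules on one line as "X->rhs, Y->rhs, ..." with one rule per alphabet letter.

A->D, B->CA, C->BD, D->DA

  step 3 ⇒ step 4: CADADADADDADDADADDA ⇒ BD·D·DA·D·DA·D·DA·D·DA·DA·D·DA·DA·D·DA·D·DA·DA·D
    A ↦ D
    C ↦ BD
    D ↦ DA
    B ↦ CA  (constrained at step 0)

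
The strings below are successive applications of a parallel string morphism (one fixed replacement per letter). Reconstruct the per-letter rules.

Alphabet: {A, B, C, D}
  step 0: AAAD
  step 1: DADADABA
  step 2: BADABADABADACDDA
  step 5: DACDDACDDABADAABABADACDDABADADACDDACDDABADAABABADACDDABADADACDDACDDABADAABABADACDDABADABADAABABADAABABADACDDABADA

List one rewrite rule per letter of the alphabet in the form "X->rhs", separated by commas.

  step 1 ⇒ step 2: DADADABA ⇒ BA·DA·BA·DA·BA·DA·CD·DA
    A ↦ DA
    B ↦ CD
    D ↦ BA
    C ↦ A  (constrained at step 2)

A->DA, B->CD, C->A, D->BA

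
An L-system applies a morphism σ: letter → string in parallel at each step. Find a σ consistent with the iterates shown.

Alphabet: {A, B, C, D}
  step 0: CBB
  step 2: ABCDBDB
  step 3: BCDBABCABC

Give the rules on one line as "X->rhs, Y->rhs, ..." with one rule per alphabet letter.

  step 2 ⇒ step 3: ABCDBDB ⇒ B·C·DB·AB·C·AB·C
    A ↦ B
    B ↦ C
    C ↦ DB
    D ↦ AB

A->B, B->C, C->DB, D->AB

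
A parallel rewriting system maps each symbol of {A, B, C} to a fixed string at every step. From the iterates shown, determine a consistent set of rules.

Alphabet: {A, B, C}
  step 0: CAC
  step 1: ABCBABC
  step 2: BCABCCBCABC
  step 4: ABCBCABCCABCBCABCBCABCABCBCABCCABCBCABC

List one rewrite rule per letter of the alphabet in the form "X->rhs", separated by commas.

A->B, B->C, C->ABC

  step 1 ⇒ step 2: ABCBABC ⇒ B·C·ABC·C·B·C·ABC
    A ↦ B
    B ↦ C
    C ↦ ABC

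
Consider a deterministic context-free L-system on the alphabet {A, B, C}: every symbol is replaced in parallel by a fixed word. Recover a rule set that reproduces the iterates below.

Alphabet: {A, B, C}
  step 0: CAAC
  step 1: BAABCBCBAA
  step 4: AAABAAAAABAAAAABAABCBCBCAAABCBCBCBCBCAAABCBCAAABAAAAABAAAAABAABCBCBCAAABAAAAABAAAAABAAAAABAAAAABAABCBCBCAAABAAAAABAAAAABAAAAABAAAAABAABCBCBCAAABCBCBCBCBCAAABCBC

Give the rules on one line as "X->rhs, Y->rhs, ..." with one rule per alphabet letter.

  step 0 ⇒ step 1: CAAC ⇒ BAA·BC·BC·BAA
    A ↦ BC
    C ↦ BAA
    B ↦ AAA  (constrained at step 1)

A->BC, B->AAA, C->BAA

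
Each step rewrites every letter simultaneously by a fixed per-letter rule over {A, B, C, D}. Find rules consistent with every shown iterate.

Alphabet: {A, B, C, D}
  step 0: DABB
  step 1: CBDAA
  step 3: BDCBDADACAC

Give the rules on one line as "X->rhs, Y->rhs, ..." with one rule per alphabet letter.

A->BD, B->A, C->AD, D->C

  step 0 ⇒ step 1: DABB ⇒ C·BD·A·A
    A ↦ BD
    B ↦ A
    D ↦ C
    C ↦ AD  (constrained at step 1)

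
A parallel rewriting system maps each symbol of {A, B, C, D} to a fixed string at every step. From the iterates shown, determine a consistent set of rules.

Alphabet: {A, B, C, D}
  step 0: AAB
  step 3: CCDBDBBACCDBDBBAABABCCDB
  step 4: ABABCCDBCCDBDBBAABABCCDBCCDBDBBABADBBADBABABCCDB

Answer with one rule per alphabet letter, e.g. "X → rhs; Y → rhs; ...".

A->BA, B->DB, C->AB, D->CC

  step 3 ⇒ step 4: CCDBDBBACCDBDBBAABABCCDB ⇒ AB·AB·CC·DB·CC·DB·DB·BA·AB·AB·CC·DB·CC·DB·DB·BA·BA·DB·BA·DB·AB·AB·CC·DB
    A ↦ BA
    B ↦ DB
    C ↦ AB
    D ↦ CC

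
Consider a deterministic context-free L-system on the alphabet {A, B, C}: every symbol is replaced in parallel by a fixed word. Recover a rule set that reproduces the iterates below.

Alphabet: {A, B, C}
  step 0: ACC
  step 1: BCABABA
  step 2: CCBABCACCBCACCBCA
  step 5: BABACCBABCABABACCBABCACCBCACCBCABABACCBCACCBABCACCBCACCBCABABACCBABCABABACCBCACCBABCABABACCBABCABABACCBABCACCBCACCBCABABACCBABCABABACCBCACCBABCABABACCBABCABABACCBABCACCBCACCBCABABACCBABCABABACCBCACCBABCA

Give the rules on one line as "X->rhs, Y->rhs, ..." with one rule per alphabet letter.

A->BCA, B->CC, C->BA

  step 1 ⇒ step 2: BCABABA ⇒ CC·BA·BCA·CC·BCA·CC·BCA
    A ↦ BCA
    B ↦ CC
    C ↦ BA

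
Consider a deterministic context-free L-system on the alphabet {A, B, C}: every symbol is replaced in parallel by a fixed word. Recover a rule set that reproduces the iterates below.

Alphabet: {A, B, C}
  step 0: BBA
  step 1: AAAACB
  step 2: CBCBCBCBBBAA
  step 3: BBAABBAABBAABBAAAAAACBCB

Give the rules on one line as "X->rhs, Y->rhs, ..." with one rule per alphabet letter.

  step 2 ⇒ step 3: CBCBCBCBBBAA ⇒ BB·AA·BB·AA·BB·AA·BB·AA·AA·AA·CB·CB
    A ↦ CB
    B ↦ AA
    C ↦ BB

A->CB, B->AA, C->BB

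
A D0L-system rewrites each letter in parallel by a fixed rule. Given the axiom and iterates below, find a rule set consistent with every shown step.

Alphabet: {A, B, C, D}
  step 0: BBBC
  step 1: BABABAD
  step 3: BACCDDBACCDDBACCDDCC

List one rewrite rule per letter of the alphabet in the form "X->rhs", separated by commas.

  step 0 ⇒ step 1: BBBC ⇒ BA·BA·BA·D
    B ↦ BA
    C ↦ D
    A ↦ CC  (constrained at step 1)
    D ↦ A  (constrained at step 1)

A->CC, B->BA, C->D, D->A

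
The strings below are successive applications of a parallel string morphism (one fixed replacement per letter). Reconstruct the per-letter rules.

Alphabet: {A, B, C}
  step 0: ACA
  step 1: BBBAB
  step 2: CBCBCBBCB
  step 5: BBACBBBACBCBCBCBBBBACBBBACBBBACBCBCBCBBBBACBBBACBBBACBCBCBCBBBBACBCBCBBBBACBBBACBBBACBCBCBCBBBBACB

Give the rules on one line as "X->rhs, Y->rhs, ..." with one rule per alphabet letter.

  step 1 ⇒ step 2: BBBAB ⇒ CB·CB·CB·B·CB
    A ↦ B
    B ↦ CB
  step 0 ⇒ step 1: ACA ⇒ B·BBA·B
    C ↦ BBA

A->B, B->CB, C->BBA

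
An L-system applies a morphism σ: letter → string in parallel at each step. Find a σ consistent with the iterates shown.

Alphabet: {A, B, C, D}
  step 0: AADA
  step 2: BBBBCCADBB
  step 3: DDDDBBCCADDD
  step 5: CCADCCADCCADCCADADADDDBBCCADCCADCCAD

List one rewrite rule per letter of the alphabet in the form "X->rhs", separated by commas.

A->CC, B->D, C->B, D->AD

  step 2 ⇒ step 3: BBBBCCADBB ⇒ D·D·D·D·B·B·CC·AD·D·D
    A ↦ CC
    B ↦ D
    C ↦ B
    D ↦ AD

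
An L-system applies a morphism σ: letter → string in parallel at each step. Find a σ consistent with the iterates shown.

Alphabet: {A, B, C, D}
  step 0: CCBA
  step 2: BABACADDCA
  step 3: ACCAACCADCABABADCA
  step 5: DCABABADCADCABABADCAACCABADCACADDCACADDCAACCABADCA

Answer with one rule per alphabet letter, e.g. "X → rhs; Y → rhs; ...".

A->CA, B->AC, C->D, D->BA

  step 2 ⇒ step 3: BABACADDCA ⇒ AC·CA·AC·CA·D·CA·BA·BA·D·CA
    A ↦ CA
    B ↦ AC
    C ↦ D
    D ↦ BA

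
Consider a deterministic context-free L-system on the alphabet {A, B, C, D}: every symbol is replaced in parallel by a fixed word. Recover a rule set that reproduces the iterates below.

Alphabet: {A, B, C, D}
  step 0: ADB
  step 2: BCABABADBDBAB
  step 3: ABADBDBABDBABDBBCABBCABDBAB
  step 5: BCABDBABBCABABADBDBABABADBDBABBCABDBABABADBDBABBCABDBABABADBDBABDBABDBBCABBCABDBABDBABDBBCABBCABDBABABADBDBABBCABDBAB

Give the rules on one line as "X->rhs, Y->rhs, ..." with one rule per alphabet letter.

  step 2 ⇒ step 3: BCABABADBDBAB ⇒ AB·ADB·DB·AB·DB·AB·DB·BC·AB·BC·AB·DB·AB
    A ↦ DB
    B ↦ AB
    C ↦ ADB
    D ↦ BC

A->DB, B->AB, C->ADB, D->BC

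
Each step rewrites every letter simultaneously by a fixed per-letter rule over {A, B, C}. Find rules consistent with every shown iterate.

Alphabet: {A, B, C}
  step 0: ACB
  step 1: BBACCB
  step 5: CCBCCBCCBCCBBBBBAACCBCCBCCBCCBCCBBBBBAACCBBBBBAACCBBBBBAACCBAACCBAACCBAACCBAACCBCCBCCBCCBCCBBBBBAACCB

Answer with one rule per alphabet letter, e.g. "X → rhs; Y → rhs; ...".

  step 0 ⇒ step 1: ACB ⇒ BB·A·CCB
    A ↦ BB
    B ↦ CCB
    C ↦ A

A->BB, B->CCB, C->A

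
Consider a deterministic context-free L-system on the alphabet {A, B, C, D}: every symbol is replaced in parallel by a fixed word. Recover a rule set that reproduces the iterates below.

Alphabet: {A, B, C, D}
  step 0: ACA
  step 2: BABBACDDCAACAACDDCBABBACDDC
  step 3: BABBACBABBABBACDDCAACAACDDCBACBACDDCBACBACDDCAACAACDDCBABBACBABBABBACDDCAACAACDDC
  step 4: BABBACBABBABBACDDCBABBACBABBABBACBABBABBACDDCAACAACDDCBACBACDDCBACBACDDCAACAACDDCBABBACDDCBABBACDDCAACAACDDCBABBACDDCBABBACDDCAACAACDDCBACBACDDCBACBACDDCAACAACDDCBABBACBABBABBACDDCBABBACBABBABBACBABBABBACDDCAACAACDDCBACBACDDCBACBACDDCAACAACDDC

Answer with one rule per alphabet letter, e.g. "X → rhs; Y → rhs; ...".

  step 3 ⇒ step 4: BABBACBABBABBACDDCAACAACDDCBACBACDDCBACBACDDCAACAACDDCBABBACBABBABBACDDCAACAACDDC ⇒ BAB·BAC·BAB·BAB·BAC·DDC·BAB·BAC·BAB·BAB·BAC·BAB·BAB·BAC·DDC·AAC·AAC·DDC·BAC·BAC·DDC·BAC·BAC·DDC·AAC·AAC·DDC·BAB·BAC·DDC·BAB·BAC·DDC·AAC·AAC·DDC·BAB·BAC·DDC·BAB·BAC·DDC·AAC·AAC·DDC·BAC·BAC·DDC·BAC·BAC·DDC·AAC·AAC·DDC·BAB·BAC·BAB·BAB·BAC·DDC·BAB·BAC·BAB·BAB·BAC·BAB·BAB·BAC·DDC·AAC·AAC·DDC·BAC·BAC·DDC·BAC·BAC·DDC·AAC·AAC·DDC
    A ↦ BAC
    B ↦ BAB
    C ↦ DDC
    D ↦ AAC

A->BAC, B->BAB, C->DDC, D->AAC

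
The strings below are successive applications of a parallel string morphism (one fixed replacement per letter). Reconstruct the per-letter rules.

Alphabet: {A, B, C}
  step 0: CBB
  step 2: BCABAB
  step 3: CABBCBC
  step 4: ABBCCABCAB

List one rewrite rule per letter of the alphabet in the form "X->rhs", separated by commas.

  step 3 ⇒ step 4: CABBCBC ⇒ AB·B·C·C·AB·C·AB
    A ↦ B
    B ↦ C
    C ↦ AB

A->B, B->C, C->AB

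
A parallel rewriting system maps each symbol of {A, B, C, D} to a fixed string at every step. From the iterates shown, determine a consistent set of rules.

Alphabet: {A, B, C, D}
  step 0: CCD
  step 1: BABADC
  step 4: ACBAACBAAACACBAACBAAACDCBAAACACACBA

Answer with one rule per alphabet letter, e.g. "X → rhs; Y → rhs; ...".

A->AC, B->A, C->BA, D->DC

  step 0 ⇒ step 1: CCD ⇒ BA·BA·DC
    C ↦ BA
    D ↦ DC
    A ↦ AC  (constrained at step 1)
    B ↦ A  (constrained at step 1)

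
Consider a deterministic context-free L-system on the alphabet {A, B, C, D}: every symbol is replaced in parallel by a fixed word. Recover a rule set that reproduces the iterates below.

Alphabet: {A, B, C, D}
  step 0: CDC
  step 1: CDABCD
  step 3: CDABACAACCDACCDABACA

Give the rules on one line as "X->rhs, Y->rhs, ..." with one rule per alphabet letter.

  step 0 ⇒ step 1: CDC ⇒ CD·AB·CD
    C ↦ CD
    D ↦ AB
    A ↦ AC  (constrained at step 1)
    B ↦ A  (constrained at step 1)

A->AC, B->A, C->CD, D->AB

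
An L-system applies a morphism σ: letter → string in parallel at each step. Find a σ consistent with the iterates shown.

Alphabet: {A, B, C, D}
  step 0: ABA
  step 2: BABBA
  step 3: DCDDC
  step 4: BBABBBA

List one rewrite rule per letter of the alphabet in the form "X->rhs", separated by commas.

  step 3 ⇒ step 4: DCDDC ⇒ B·BA·B·B·BA
    C ↦ BA
    D ↦ B
  step 2 ⇒ step 3: BABBA ⇒ D·C·D·D·C
    A ↦ C
  step 2 ⇒ step 3: BABBA ⇒ D·C·D·D·C
    B ↦ D

A->C, B->D, C->BA, D->B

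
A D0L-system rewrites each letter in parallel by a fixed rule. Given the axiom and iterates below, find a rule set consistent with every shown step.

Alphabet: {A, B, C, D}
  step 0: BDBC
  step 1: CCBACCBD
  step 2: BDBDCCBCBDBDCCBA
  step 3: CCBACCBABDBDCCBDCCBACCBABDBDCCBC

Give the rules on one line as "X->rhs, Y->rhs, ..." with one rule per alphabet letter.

  step 2 ⇒ step 3: BDBDCCBCBDBDCCBA ⇒ CC·BA·CC·BA·BD·BD·CC·BD·CC·BA·CC·BA·BD·BD·CC·BC
    A ↦ BC
    B ↦ CC
    C ↦ BD
    D ↦ BA

A->BC, B->CC, C->BD, D->BA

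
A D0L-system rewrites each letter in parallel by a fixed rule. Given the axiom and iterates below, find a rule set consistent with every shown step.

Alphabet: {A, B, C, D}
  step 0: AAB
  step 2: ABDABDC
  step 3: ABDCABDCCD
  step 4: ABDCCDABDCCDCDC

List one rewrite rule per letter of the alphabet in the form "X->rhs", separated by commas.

  step 3 ⇒ step 4: ABDCABDCCD ⇒ AB·D·C·CD·AB·D·C·CD·CD·C
    A ↦ AB
    B ↦ D
    C ↦ CD
    D ↦ C

A->AB, B->D, C->CD, D->C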